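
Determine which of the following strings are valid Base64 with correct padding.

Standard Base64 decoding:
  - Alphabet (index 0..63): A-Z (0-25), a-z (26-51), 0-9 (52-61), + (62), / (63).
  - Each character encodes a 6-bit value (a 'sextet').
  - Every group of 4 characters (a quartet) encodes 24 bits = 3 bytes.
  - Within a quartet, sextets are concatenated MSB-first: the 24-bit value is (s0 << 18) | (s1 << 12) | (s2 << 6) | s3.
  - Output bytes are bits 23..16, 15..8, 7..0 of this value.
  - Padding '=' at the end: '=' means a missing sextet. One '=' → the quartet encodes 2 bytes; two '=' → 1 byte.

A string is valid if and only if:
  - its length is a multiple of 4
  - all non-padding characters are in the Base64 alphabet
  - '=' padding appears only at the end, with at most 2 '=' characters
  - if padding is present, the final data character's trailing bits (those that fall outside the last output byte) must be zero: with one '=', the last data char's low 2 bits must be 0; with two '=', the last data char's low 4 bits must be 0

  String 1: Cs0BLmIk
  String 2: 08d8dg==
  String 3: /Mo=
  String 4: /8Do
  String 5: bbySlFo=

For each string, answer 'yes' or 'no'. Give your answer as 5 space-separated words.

Answer: yes yes yes yes yes

Derivation:
String 1: 'Cs0BLmIk' → valid
String 2: '08d8dg==' → valid
String 3: '/Mo=' → valid
String 4: '/8Do' → valid
String 5: 'bbySlFo=' → valid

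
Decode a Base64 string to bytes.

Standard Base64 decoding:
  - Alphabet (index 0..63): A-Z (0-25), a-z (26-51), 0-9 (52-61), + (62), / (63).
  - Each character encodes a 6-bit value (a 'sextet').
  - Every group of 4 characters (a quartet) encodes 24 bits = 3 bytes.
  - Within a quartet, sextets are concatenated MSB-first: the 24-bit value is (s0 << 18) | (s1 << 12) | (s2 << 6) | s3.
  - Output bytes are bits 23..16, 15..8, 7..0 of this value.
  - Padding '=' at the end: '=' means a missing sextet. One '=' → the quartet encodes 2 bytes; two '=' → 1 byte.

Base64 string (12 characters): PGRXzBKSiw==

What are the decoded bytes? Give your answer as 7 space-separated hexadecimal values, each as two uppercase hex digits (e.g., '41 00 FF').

Answer: 3C 64 57 CC 12 92 8B

Derivation:
After char 0 ('P'=15): chars_in_quartet=1 acc=0xF bytes_emitted=0
After char 1 ('G'=6): chars_in_quartet=2 acc=0x3C6 bytes_emitted=0
After char 2 ('R'=17): chars_in_quartet=3 acc=0xF191 bytes_emitted=0
After char 3 ('X'=23): chars_in_quartet=4 acc=0x3C6457 -> emit 3C 64 57, reset; bytes_emitted=3
After char 4 ('z'=51): chars_in_quartet=1 acc=0x33 bytes_emitted=3
After char 5 ('B'=1): chars_in_quartet=2 acc=0xCC1 bytes_emitted=3
After char 6 ('K'=10): chars_in_quartet=3 acc=0x3304A bytes_emitted=3
After char 7 ('S'=18): chars_in_quartet=4 acc=0xCC1292 -> emit CC 12 92, reset; bytes_emitted=6
After char 8 ('i'=34): chars_in_quartet=1 acc=0x22 bytes_emitted=6
After char 9 ('w'=48): chars_in_quartet=2 acc=0x8B0 bytes_emitted=6
Padding '==': partial quartet acc=0x8B0 -> emit 8B; bytes_emitted=7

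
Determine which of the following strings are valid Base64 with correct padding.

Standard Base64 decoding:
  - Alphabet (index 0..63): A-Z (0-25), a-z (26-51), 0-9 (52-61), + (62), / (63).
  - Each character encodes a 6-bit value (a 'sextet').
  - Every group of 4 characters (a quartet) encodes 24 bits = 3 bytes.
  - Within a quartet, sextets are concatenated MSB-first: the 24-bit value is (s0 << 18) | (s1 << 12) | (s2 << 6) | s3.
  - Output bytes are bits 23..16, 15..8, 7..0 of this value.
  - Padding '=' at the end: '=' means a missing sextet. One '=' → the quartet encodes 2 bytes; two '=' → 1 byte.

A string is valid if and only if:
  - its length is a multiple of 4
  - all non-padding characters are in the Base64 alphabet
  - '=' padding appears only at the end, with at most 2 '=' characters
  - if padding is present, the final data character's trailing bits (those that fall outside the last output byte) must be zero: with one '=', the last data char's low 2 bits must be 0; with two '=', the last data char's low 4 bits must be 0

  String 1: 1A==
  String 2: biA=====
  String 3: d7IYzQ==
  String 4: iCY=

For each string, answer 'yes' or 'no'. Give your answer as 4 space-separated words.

Answer: yes no yes yes

Derivation:
String 1: '1A==' → valid
String 2: 'biA=====' → invalid (5 pad chars (max 2))
String 3: 'd7IYzQ==' → valid
String 4: 'iCY=' → valid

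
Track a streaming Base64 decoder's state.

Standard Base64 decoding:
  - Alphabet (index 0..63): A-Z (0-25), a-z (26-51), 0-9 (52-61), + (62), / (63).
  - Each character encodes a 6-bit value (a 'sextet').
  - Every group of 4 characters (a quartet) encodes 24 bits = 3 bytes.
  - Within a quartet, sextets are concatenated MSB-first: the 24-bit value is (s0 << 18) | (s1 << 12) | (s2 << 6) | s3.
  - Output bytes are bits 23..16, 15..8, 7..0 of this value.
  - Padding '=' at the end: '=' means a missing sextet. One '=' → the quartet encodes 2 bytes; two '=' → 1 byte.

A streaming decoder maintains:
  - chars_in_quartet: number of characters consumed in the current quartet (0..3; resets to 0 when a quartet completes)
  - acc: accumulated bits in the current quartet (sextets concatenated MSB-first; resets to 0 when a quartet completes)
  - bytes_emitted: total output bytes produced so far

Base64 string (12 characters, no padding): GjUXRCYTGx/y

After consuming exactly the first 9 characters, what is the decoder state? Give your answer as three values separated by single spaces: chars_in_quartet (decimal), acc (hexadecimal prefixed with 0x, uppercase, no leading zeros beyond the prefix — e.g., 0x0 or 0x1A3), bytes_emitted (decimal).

After char 0 ('G'=6): chars_in_quartet=1 acc=0x6 bytes_emitted=0
After char 1 ('j'=35): chars_in_quartet=2 acc=0x1A3 bytes_emitted=0
After char 2 ('U'=20): chars_in_quartet=3 acc=0x68D4 bytes_emitted=0
After char 3 ('X'=23): chars_in_quartet=4 acc=0x1A3517 -> emit 1A 35 17, reset; bytes_emitted=3
After char 4 ('R'=17): chars_in_quartet=1 acc=0x11 bytes_emitted=3
After char 5 ('C'=2): chars_in_quartet=2 acc=0x442 bytes_emitted=3
After char 6 ('Y'=24): chars_in_quartet=3 acc=0x11098 bytes_emitted=3
After char 7 ('T'=19): chars_in_quartet=4 acc=0x442613 -> emit 44 26 13, reset; bytes_emitted=6
After char 8 ('G'=6): chars_in_quartet=1 acc=0x6 bytes_emitted=6

Answer: 1 0x6 6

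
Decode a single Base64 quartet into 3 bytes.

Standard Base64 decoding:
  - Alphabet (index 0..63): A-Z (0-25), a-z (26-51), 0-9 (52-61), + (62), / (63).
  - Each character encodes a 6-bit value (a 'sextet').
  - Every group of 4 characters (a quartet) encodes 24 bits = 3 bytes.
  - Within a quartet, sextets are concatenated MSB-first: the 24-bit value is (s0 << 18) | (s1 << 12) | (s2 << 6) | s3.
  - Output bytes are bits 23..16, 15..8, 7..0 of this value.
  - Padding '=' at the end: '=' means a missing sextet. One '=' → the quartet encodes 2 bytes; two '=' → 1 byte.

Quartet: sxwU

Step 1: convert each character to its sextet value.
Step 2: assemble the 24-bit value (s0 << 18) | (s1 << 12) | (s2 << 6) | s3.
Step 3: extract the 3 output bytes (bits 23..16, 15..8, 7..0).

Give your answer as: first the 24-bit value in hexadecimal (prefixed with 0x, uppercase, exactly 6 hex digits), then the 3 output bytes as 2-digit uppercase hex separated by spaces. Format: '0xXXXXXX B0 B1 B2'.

Answer: 0xB31C14 B3 1C 14

Derivation:
Sextets: s=44, x=49, w=48, U=20
24-bit: (44<<18) | (49<<12) | (48<<6) | 20
      = 0xB00000 | 0x031000 | 0x000C00 | 0x000014
      = 0xB31C14
Bytes: (v>>16)&0xFF=B3, (v>>8)&0xFF=1C, v&0xFF=14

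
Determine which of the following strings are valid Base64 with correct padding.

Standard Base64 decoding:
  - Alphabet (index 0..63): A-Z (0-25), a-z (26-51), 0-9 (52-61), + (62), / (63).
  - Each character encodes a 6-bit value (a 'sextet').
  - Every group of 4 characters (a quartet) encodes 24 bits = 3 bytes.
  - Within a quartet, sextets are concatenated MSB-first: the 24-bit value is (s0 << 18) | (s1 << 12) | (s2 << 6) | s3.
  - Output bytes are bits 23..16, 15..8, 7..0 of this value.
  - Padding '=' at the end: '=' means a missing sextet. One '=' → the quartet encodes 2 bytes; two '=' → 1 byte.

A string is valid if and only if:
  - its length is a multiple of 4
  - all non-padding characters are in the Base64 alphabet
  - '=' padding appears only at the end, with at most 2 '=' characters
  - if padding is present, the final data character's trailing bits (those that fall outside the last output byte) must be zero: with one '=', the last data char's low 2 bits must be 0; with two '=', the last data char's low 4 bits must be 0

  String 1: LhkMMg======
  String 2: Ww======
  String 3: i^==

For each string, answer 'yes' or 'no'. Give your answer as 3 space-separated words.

String 1: 'LhkMMg======' → invalid (6 pad chars (max 2))
String 2: 'Ww======' → invalid (6 pad chars (max 2))
String 3: 'i^==' → invalid (bad char(s): ['^'])

Answer: no no no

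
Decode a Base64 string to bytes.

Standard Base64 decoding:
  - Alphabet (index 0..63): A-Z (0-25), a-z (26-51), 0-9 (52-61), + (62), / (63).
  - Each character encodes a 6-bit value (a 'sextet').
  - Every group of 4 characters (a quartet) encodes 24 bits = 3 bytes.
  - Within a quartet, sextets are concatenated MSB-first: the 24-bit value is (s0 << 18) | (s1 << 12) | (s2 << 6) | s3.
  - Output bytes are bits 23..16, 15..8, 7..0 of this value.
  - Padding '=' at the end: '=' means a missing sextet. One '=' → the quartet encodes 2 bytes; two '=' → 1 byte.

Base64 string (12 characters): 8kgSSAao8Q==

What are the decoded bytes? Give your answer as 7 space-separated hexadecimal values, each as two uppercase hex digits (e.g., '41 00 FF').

Answer: F2 48 12 48 06 A8 F1

Derivation:
After char 0 ('8'=60): chars_in_quartet=1 acc=0x3C bytes_emitted=0
After char 1 ('k'=36): chars_in_quartet=2 acc=0xF24 bytes_emitted=0
After char 2 ('g'=32): chars_in_quartet=3 acc=0x3C920 bytes_emitted=0
After char 3 ('S'=18): chars_in_quartet=4 acc=0xF24812 -> emit F2 48 12, reset; bytes_emitted=3
After char 4 ('S'=18): chars_in_quartet=1 acc=0x12 bytes_emitted=3
After char 5 ('A'=0): chars_in_quartet=2 acc=0x480 bytes_emitted=3
After char 6 ('a'=26): chars_in_quartet=3 acc=0x1201A bytes_emitted=3
After char 7 ('o'=40): chars_in_quartet=4 acc=0x4806A8 -> emit 48 06 A8, reset; bytes_emitted=6
After char 8 ('8'=60): chars_in_quartet=1 acc=0x3C bytes_emitted=6
After char 9 ('Q'=16): chars_in_quartet=2 acc=0xF10 bytes_emitted=6
Padding '==': partial quartet acc=0xF10 -> emit F1; bytes_emitted=7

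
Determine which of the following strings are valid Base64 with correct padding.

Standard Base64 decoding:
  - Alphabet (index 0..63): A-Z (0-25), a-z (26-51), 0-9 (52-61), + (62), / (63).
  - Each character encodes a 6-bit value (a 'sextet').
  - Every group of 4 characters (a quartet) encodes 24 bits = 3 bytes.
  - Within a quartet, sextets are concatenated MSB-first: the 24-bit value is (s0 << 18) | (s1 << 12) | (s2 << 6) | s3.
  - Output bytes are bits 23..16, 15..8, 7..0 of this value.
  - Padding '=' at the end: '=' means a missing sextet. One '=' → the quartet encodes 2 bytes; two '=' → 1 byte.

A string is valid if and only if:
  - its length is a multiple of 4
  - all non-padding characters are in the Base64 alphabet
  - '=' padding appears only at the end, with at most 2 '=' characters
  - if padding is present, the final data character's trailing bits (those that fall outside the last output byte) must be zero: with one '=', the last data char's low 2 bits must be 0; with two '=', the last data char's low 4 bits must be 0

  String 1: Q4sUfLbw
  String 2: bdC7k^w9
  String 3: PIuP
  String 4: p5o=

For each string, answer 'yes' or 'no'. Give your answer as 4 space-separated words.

String 1: 'Q4sUfLbw' → valid
String 2: 'bdC7k^w9' → invalid (bad char(s): ['^'])
String 3: 'PIuP' → valid
String 4: 'p5o=' → valid

Answer: yes no yes yes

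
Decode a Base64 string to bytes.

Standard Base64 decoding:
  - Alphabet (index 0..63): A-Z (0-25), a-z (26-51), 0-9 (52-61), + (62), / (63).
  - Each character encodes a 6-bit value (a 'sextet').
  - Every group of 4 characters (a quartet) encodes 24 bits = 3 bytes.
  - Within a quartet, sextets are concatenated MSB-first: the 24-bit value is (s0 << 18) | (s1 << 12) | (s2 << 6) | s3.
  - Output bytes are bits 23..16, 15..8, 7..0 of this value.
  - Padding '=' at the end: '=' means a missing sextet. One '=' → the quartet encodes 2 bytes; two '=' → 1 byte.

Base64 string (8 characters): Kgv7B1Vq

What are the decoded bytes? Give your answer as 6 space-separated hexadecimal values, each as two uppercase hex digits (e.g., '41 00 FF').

After char 0 ('K'=10): chars_in_quartet=1 acc=0xA bytes_emitted=0
After char 1 ('g'=32): chars_in_quartet=2 acc=0x2A0 bytes_emitted=0
After char 2 ('v'=47): chars_in_quartet=3 acc=0xA82F bytes_emitted=0
After char 3 ('7'=59): chars_in_quartet=4 acc=0x2A0BFB -> emit 2A 0B FB, reset; bytes_emitted=3
After char 4 ('B'=1): chars_in_quartet=1 acc=0x1 bytes_emitted=3
After char 5 ('1'=53): chars_in_quartet=2 acc=0x75 bytes_emitted=3
After char 6 ('V'=21): chars_in_quartet=3 acc=0x1D55 bytes_emitted=3
After char 7 ('q'=42): chars_in_quartet=4 acc=0x7556A -> emit 07 55 6A, reset; bytes_emitted=6

Answer: 2A 0B FB 07 55 6A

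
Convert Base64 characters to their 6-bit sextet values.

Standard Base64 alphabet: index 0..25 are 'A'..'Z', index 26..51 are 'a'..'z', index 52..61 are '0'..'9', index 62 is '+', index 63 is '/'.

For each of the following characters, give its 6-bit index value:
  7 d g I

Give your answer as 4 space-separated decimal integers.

Answer: 59 29 32 8

Derivation:
'7': 0..9 range, 52 + ord('7') − ord('0') = 59
'd': a..z range, 26 + ord('d') − ord('a') = 29
'g': a..z range, 26 + ord('g') − ord('a') = 32
'I': A..Z range, ord('I') − ord('A') = 8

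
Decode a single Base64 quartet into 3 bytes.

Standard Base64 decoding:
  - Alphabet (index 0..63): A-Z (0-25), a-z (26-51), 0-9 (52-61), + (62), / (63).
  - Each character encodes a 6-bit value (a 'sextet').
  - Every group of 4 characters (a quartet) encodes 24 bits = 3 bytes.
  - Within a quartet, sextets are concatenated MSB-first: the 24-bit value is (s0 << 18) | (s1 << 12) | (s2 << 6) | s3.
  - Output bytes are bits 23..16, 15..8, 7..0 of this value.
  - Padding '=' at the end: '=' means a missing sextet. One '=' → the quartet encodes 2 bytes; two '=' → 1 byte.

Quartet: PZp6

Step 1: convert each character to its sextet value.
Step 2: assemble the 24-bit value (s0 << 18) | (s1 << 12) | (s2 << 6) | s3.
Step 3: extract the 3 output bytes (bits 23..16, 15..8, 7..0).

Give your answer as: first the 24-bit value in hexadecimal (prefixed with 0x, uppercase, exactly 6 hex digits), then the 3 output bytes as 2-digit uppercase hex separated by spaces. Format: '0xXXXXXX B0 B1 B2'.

Sextets: P=15, Z=25, p=41, 6=58
24-bit: (15<<18) | (25<<12) | (41<<6) | 58
      = 0x3C0000 | 0x019000 | 0x000A40 | 0x00003A
      = 0x3D9A7A
Bytes: (v>>16)&0xFF=3D, (v>>8)&0xFF=9A, v&0xFF=7A

Answer: 0x3D9A7A 3D 9A 7A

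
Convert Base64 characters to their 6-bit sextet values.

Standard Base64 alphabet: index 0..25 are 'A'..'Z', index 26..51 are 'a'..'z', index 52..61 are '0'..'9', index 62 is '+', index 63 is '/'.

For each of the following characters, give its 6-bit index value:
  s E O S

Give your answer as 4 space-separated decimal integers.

's': a..z range, 26 + ord('s') − ord('a') = 44
'E': A..Z range, ord('E') − ord('A') = 4
'O': A..Z range, ord('O') − ord('A') = 14
'S': A..Z range, ord('S') − ord('A') = 18

Answer: 44 4 14 18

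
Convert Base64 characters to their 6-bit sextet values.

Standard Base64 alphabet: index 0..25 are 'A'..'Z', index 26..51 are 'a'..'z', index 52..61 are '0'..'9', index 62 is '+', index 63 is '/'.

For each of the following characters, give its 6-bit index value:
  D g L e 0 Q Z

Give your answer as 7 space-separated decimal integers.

'D': A..Z range, ord('D') − ord('A') = 3
'g': a..z range, 26 + ord('g') − ord('a') = 32
'L': A..Z range, ord('L') − ord('A') = 11
'e': a..z range, 26 + ord('e') − ord('a') = 30
'0': 0..9 range, 52 + ord('0') − ord('0') = 52
'Q': A..Z range, ord('Q') − ord('A') = 16
'Z': A..Z range, ord('Z') − ord('A') = 25

Answer: 3 32 11 30 52 16 25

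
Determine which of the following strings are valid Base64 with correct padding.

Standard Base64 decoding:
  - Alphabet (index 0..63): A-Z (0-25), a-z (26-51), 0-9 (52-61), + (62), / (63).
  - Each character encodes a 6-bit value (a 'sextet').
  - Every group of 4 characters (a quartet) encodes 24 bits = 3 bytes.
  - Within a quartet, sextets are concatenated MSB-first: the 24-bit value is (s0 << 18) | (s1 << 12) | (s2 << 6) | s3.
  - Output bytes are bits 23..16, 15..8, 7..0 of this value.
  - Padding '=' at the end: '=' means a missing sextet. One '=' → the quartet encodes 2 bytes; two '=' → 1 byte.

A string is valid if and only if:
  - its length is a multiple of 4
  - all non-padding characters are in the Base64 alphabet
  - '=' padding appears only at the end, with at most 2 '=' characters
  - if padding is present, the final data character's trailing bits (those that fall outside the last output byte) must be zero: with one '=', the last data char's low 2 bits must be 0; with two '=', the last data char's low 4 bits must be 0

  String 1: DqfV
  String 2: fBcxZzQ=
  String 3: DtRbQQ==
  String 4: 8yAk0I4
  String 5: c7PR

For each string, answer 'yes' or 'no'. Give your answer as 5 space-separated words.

String 1: 'DqfV' → valid
String 2: 'fBcxZzQ=' → valid
String 3: 'DtRbQQ==' → valid
String 4: '8yAk0I4' → invalid (len=7 not mult of 4)
String 5: 'c7PR' → valid

Answer: yes yes yes no yes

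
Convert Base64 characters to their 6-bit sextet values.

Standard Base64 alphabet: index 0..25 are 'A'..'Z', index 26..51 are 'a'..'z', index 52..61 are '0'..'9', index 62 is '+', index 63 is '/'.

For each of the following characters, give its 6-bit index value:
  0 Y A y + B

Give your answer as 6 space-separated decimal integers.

'0': 0..9 range, 52 + ord('0') − ord('0') = 52
'Y': A..Z range, ord('Y') − ord('A') = 24
'A': A..Z range, ord('A') − ord('A') = 0
'y': a..z range, 26 + ord('y') − ord('a') = 50
'+': index 62
'B': A..Z range, ord('B') − ord('A') = 1

Answer: 52 24 0 50 62 1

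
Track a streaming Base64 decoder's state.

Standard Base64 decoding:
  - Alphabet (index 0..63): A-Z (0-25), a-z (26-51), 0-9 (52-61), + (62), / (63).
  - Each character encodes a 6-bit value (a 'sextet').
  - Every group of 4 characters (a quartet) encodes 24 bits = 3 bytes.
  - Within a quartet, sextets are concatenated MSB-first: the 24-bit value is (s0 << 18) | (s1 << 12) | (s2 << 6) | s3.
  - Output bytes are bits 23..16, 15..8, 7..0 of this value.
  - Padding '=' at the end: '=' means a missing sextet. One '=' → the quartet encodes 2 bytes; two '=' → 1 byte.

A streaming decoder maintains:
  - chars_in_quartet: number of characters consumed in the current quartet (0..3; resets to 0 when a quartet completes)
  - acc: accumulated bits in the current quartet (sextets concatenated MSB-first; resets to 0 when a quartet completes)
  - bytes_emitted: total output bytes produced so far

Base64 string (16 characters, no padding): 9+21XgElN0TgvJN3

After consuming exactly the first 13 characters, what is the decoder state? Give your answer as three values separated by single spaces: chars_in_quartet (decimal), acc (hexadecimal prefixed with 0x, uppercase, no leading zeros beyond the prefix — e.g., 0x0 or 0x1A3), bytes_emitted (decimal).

Answer: 1 0x2F 9

Derivation:
After char 0 ('9'=61): chars_in_quartet=1 acc=0x3D bytes_emitted=0
After char 1 ('+'=62): chars_in_quartet=2 acc=0xF7E bytes_emitted=0
After char 2 ('2'=54): chars_in_quartet=3 acc=0x3DFB6 bytes_emitted=0
After char 3 ('1'=53): chars_in_quartet=4 acc=0xF7EDB5 -> emit F7 ED B5, reset; bytes_emitted=3
After char 4 ('X'=23): chars_in_quartet=1 acc=0x17 bytes_emitted=3
After char 5 ('g'=32): chars_in_quartet=2 acc=0x5E0 bytes_emitted=3
After char 6 ('E'=4): chars_in_quartet=3 acc=0x17804 bytes_emitted=3
After char 7 ('l'=37): chars_in_quartet=4 acc=0x5E0125 -> emit 5E 01 25, reset; bytes_emitted=6
After char 8 ('N'=13): chars_in_quartet=1 acc=0xD bytes_emitted=6
After char 9 ('0'=52): chars_in_quartet=2 acc=0x374 bytes_emitted=6
After char 10 ('T'=19): chars_in_quartet=3 acc=0xDD13 bytes_emitted=6
After char 11 ('g'=32): chars_in_quartet=4 acc=0x3744E0 -> emit 37 44 E0, reset; bytes_emitted=9
After char 12 ('v'=47): chars_in_quartet=1 acc=0x2F bytes_emitted=9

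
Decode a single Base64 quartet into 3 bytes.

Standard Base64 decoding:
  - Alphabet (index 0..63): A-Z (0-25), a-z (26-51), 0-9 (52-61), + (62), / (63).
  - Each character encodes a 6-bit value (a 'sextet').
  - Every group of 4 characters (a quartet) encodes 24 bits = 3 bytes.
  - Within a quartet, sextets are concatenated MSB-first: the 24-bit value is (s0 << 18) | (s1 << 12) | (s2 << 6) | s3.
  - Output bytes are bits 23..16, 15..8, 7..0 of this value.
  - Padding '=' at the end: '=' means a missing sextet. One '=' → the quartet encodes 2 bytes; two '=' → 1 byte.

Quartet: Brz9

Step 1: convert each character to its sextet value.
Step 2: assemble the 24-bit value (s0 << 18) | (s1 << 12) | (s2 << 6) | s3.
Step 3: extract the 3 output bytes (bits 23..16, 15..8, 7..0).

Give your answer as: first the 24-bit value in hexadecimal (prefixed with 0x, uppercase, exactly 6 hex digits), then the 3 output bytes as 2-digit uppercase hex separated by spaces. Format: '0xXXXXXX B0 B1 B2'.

Answer: 0x06BCFD 06 BC FD

Derivation:
Sextets: B=1, r=43, z=51, 9=61
24-bit: (1<<18) | (43<<12) | (51<<6) | 61
      = 0x040000 | 0x02B000 | 0x000CC0 | 0x00003D
      = 0x06BCFD
Bytes: (v>>16)&0xFF=06, (v>>8)&0xFF=BC, v&0xFF=FD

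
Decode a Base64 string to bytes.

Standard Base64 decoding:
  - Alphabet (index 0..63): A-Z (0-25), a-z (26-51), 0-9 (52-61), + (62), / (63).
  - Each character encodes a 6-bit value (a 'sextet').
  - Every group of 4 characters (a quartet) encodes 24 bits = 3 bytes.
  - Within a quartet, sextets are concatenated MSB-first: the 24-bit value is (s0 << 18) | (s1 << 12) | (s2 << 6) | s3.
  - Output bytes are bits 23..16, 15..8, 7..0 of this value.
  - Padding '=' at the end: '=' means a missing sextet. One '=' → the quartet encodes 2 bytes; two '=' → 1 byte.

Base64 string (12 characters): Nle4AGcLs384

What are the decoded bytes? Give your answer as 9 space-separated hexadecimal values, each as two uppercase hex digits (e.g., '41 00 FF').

Answer: 36 57 B8 00 67 0B B3 7F 38

Derivation:
After char 0 ('N'=13): chars_in_quartet=1 acc=0xD bytes_emitted=0
After char 1 ('l'=37): chars_in_quartet=2 acc=0x365 bytes_emitted=0
After char 2 ('e'=30): chars_in_quartet=3 acc=0xD95E bytes_emitted=0
After char 3 ('4'=56): chars_in_quartet=4 acc=0x3657B8 -> emit 36 57 B8, reset; bytes_emitted=3
After char 4 ('A'=0): chars_in_quartet=1 acc=0x0 bytes_emitted=3
After char 5 ('G'=6): chars_in_quartet=2 acc=0x6 bytes_emitted=3
After char 6 ('c'=28): chars_in_quartet=3 acc=0x19C bytes_emitted=3
After char 7 ('L'=11): chars_in_quartet=4 acc=0x670B -> emit 00 67 0B, reset; bytes_emitted=6
After char 8 ('s'=44): chars_in_quartet=1 acc=0x2C bytes_emitted=6
After char 9 ('3'=55): chars_in_quartet=2 acc=0xB37 bytes_emitted=6
After char 10 ('8'=60): chars_in_quartet=3 acc=0x2CDFC bytes_emitted=6
After char 11 ('4'=56): chars_in_quartet=4 acc=0xB37F38 -> emit B3 7F 38, reset; bytes_emitted=9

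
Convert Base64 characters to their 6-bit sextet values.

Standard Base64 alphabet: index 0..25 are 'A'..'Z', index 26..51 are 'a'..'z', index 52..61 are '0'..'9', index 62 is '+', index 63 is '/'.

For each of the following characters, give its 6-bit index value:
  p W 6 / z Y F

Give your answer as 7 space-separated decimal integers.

Answer: 41 22 58 63 51 24 5

Derivation:
'p': a..z range, 26 + ord('p') − ord('a') = 41
'W': A..Z range, ord('W') − ord('A') = 22
'6': 0..9 range, 52 + ord('6') − ord('0') = 58
'/': index 63
'z': a..z range, 26 + ord('z') − ord('a') = 51
'Y': A..Z range, ord('Y') − ord('A') = 24
'F': A..Z range, ord('F') − ord('A') = 5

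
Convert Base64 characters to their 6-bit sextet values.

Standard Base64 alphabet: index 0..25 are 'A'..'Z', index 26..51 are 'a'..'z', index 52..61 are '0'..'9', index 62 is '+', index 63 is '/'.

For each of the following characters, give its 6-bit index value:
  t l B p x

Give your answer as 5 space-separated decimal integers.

't': a..z range, 26 + ord('t') − ord('a') = 45
'l': a..z range, 26 + ord('l') − ord('a') = 37
'B': A..Z range, ord('B') − ord('A') = 1
'p': a..z range, 26 + ord('p') − ord('a') = 41
'x': a..z range, 26 + ord('x') − ord('a') = 49

Answer: 45 37 1 41 49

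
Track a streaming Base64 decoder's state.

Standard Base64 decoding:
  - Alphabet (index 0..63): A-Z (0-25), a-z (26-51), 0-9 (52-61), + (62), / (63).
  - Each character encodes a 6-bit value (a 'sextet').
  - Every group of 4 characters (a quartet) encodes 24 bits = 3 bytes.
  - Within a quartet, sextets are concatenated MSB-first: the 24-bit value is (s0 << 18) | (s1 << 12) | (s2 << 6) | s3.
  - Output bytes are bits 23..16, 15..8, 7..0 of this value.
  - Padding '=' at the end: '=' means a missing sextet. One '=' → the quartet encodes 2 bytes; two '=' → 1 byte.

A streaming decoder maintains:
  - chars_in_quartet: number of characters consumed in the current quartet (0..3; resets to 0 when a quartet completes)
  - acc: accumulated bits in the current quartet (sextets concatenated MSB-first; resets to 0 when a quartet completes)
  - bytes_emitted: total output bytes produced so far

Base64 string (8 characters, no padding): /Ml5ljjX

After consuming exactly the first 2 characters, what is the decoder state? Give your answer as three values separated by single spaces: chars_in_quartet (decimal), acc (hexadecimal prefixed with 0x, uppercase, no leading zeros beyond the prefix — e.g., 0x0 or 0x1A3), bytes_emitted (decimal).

After char 0 ('/'=63): chars_in_quartet=1 acc=0x3F bytes_emitted=0
After char 1 ('M'=12): chars_in_quartet=2 acc=0xFCC bytes_emitted=0

Answer: 2 0xFCC 0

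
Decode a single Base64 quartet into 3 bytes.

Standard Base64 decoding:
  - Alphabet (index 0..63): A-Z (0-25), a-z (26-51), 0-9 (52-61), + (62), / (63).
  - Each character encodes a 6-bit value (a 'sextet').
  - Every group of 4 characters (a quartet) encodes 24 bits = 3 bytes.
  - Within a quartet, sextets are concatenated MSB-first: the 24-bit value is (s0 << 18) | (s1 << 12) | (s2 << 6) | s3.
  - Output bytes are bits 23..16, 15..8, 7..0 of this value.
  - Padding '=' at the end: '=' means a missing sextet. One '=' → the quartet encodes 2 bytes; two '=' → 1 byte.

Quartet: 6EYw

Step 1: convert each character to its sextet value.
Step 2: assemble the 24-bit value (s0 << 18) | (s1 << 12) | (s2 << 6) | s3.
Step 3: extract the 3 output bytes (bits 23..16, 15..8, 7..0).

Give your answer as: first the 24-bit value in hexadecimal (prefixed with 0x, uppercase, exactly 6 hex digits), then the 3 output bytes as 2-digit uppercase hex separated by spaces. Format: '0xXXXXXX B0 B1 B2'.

Sextets: 6=58, E=4, Y=24, w=48
24-bit: (58<<18) | (4<<12) | (24<<6) | 48
      = 0xE80000 | 0x004000 | 0x000600 | 0x000030
      = 0xE84630
Bytes: (v>>16)&0xFF=E8, (v>>8)&0xFF=46, v&0xFF=30

Answer: 0xE84630 E8 46 30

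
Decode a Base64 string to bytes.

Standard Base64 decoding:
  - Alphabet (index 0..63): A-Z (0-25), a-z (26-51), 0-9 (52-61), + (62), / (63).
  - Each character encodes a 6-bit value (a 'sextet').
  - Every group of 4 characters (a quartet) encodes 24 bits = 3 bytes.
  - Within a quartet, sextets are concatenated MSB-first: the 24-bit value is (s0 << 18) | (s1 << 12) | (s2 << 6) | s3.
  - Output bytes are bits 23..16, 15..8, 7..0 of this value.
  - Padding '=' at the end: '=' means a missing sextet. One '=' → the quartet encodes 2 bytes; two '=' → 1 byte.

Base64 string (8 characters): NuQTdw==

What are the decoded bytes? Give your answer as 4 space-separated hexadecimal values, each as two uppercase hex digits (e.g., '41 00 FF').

Answer: 36 E4 13 77

Derivation:
After char 0 ('N'=13): chars_in_quartet=1 acc=0xD bytes_emitted=0
After char 1 ('u'=46): chars_in_quartet=2 acc=0x36E bytes_emitted=0
After char 2 ('Q'=16): chars_in_quartet=3 acc=0xDB90 bytes_emitted=0
After char 3 ('T'=19): chars_in_quartet=4 acc=0x36E413 -> emit 36 E4 13, reset; bytes_emitted=3
After char 4 ('d'=29): chars_in_quartet=1 acc=0x1D bytes_emitted=3
After char 5 ('w'=48): chars_in_quartet=2 acc=0x770 bytes_emitted=3
Padding '==': partial quartet acc=0x770 -> emit 77; bytes_emitted=4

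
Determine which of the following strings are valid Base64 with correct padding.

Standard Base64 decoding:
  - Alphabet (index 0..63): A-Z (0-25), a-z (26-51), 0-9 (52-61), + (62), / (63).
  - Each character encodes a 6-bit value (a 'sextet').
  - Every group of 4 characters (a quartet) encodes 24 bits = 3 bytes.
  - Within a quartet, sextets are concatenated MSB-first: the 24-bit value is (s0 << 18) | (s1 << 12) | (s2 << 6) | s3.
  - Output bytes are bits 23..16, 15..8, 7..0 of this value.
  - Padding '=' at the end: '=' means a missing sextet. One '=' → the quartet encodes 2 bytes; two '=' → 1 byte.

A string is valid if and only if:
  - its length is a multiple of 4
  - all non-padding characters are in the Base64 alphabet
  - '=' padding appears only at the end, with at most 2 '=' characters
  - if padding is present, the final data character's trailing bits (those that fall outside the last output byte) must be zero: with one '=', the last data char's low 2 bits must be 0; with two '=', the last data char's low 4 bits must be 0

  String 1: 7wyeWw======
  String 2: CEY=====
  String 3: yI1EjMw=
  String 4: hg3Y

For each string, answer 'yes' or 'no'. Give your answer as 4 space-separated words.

String 1: '7wyeWw======' → invalid (6 pad chars (max 2))
String 2: 'CEY=====' → invalid (5 pad chars (max 2))
String 3: 'yI1EjMw=' → valid
String 4: 'hg3Y' → valid

Answer: no no yes yes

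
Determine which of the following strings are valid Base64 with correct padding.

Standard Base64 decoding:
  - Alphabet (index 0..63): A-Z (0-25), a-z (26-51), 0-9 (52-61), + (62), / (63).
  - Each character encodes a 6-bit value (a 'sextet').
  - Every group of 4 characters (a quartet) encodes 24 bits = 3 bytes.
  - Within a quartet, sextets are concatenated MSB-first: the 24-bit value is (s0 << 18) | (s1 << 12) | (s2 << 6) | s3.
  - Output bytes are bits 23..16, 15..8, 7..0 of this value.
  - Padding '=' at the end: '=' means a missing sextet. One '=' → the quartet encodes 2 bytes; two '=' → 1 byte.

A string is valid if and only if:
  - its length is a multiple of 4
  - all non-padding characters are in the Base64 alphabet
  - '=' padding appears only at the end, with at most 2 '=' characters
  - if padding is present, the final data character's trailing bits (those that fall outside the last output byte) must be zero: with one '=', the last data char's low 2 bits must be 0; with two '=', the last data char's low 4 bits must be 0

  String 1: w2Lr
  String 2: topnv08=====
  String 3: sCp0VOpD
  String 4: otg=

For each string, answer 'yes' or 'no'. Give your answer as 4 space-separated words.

String 1: 'w2Lr' → valid
String 2: 'topnv08=====' → invalid (5 pad chars (max 2))
String 3: 'sCp0VOpD' → valid
String 4: 'otg=' → valid

Answer: yes no yes yes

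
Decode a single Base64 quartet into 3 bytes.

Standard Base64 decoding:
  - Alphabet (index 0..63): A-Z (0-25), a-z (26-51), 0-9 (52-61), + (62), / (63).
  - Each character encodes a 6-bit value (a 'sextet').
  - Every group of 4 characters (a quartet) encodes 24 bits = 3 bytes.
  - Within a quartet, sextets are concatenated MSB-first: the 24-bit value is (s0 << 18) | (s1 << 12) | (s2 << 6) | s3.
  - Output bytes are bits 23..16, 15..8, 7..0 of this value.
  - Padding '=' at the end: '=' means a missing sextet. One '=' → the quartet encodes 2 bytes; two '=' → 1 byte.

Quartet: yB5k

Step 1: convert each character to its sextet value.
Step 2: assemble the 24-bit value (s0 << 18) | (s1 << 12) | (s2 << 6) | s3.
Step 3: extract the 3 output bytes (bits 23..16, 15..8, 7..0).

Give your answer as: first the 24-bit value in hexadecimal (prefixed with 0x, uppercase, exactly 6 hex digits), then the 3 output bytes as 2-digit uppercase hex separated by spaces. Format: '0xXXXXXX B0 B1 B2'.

Sextets: y=50, B=1, 5=57, k=36
24-bit: (50<<18) | (1<<12) | (57<<6) | 36
      = 0xC80000 | 0x001000 | 0x000E40 | 0x000024
      = 0xC81E64
Bytes: (v>>16)&0xFF=C8, (v>>8)&0xFF=1E, v&0xFF=64

Answer: 0xC81E64 C8 1E 64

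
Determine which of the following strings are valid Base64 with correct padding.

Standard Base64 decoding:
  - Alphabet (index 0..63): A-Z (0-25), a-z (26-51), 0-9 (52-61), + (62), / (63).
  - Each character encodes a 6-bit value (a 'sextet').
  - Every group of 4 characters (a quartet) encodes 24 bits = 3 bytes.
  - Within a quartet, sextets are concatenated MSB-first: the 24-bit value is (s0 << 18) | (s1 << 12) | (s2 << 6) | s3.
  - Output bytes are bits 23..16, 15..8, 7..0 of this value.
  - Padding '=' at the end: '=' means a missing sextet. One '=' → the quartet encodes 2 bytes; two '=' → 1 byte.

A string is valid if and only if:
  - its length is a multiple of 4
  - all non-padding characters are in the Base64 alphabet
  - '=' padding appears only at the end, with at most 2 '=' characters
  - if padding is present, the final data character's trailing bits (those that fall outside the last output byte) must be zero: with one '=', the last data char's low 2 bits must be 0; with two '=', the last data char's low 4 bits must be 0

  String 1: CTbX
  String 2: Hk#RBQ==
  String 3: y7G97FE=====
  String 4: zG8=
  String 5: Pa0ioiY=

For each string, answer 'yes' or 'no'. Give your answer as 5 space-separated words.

String 1: 'CTbX' → valid
String 2: 'Hk#RBQ==' → invalid (bad char(s): ['#'])
String 3: 'y7G97FE=====' → invalid (5 pad chars (max 2))
String 4: 'zG8=' → valid
String 5: 'Pa0ioiY=' → valid

Answer: yes no no yes yes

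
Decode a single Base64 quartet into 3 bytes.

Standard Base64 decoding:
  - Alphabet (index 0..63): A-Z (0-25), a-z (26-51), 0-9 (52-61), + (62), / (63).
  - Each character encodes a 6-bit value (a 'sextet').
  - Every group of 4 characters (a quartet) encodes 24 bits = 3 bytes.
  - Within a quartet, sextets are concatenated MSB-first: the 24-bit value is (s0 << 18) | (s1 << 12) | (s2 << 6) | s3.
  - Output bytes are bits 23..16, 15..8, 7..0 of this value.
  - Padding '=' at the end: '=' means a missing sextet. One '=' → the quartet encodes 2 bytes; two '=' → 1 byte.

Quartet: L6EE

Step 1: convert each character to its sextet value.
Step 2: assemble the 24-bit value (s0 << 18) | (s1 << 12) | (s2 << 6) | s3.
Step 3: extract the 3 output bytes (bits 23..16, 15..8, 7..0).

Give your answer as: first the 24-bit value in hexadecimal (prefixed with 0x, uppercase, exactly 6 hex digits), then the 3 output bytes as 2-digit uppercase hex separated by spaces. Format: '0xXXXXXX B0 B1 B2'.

Sextets: L=11, 6=58, E=4, E=4
24-bit: (11<<18) | (58<<12) | (4<<6) | 4
      = 0x2C0000 | 0x03A000 | 0x000100 | 0x000004
      = 0x2FA104
Bytes: (v>>16)&0xFF=2F, (v>>8)&0xFF=A1, v&0xFF=04

Answer: 0x2FA104 2F A1 04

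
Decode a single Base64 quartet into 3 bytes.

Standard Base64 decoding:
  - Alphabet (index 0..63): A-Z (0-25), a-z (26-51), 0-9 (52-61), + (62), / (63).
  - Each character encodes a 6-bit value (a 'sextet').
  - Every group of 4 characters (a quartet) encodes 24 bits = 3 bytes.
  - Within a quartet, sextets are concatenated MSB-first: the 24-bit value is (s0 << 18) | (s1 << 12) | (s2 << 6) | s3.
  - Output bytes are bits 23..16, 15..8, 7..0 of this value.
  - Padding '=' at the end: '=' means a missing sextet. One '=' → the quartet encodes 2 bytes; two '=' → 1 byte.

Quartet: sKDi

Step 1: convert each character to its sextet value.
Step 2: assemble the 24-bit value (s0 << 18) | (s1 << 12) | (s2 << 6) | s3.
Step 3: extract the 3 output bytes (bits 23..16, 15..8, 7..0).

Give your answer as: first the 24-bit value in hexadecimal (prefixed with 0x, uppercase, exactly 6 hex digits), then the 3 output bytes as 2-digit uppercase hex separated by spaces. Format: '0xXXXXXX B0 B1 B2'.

Answer: 0xB0A0E2 B0 A0 E2

Derivation:
Sextets: s=44, K=10, D=3, i=34
24-bit: (44<<18) | (10<<12) | (3<<6) | 34
      = 0xB00000 | 0x00A000 | 0x0000C0 | 0x000022
      = 0xB0A0E2
Bytes: (v>>16)&0xFF=B0, (v>>8)&0xFF=A0, v&0xFF=E2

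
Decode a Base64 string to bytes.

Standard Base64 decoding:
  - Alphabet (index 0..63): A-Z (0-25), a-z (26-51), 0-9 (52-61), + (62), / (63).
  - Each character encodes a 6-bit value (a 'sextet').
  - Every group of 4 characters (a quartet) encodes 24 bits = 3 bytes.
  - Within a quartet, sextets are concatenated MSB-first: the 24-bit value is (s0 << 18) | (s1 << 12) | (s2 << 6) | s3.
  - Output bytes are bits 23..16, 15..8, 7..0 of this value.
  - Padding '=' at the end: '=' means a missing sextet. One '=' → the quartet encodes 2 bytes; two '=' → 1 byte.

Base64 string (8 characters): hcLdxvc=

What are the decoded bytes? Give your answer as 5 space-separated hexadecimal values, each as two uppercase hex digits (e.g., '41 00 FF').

After char 0 ('h'=33): chars_in_quartet=1 acc=0x21 bytes_emitted=0
After char 1 ('c'=28): chars_in_quartet=2 acc=0x85C bytes_emitted=0
After char 2 ('L'=11): chars_in_quartet=3 acc=0x2170B bytes_emitted=0
After char 3 ('d'=29): chars_in_quartet=4 acc=0x85C2DD -> emit 85 C2 DD, reset; bytes_emitted=3
After char 4 ('x'=49): chars_in_quartet=1 acc=0x31 bytes_emitted=3
After char 5 ('v'=47): chars_in_quartet=2 acc=0xC6F bytes_emitted=3
After char 6 ('c'=28): chars_in_quartet=3 acc=0x31BDC bytes_emitted=3
Padding '=': partial quartet acc=0x31BDC -> emit C6 F7; bytes_emitted=5

Answer: 85 C2 DD C6 F7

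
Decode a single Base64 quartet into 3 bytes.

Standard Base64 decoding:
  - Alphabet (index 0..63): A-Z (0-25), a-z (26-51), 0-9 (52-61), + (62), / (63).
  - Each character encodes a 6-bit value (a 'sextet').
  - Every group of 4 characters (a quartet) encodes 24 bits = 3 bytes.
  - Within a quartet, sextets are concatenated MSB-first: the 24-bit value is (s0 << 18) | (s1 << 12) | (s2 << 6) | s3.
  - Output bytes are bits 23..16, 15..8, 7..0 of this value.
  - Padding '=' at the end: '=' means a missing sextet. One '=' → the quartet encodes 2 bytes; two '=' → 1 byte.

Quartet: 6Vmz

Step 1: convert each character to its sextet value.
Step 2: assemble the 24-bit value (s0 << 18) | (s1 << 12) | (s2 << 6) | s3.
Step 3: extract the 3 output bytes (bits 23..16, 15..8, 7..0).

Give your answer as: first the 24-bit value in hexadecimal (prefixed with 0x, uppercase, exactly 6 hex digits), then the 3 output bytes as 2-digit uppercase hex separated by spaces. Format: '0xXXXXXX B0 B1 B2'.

Answer: 0xE959B3 E9 59 B3

Derivation:
Sextets: 6=58, V=21, m=38, z=51
24-bit: (58<<18) | (21<<12) | (38<<6) | 51
      = 0xE80000 | 0x015000 | 0x000980 | 0x000033
      = 0xE959B3
Bytes: (v>>16)&0xFF=E9, (v>>8)&0xFF=59, v&0xFF=B3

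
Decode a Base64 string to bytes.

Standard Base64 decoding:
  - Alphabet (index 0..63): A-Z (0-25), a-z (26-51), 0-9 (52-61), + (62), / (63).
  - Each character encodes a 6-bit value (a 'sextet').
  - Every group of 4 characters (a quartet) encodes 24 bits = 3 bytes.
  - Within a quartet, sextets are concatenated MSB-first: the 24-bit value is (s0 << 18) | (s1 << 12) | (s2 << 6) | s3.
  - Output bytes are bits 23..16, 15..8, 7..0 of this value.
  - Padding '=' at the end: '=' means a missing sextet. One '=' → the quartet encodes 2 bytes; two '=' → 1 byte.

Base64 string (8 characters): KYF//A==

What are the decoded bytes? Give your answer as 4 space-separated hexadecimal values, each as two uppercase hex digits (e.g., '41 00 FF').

Answer: 29 81 7F FC

Derivation:
After char 0 ('K'=10): chars_in_quartet=1 acc=0xA bytes_emitted=0
After char 1 ('Y'=24): chars_in_quartet=2 acc=0x298 bytes_emitted=0
After char 2 ('F'=5): chars_in_quartet=3 acc=0xA605 bytes_emitted=0
After char 3 ('/'=63): chars_in_quartet=4 acc=0x29817F -> emit 29 81 7F, reset; bytes_emitted=3
After char 4 ('/'=63): chars_in_quartet=1 acc=0x3F bytes_emitted=3
After char 5 ('A'=0): chars_in_quartet=2 acc=0xFC0 bytes_emitted=3
Padding '==': partial quartet acc=0xFC0 -> emit FC; bytes_emitted=4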